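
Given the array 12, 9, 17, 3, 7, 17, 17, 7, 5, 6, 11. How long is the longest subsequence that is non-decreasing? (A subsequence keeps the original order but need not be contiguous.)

4

Track the smallest tail for each achievable length (allowing ties):
12 → extends → [12]
9 → replaces 12 → [9]
17 → extends → [9, 17]
3 → replaces 9 → [3, 17]
7 → replaces 17 → [3, 7]
17 → extends → [3, 7, 17]
17 → extends → [3, 7, 17, 17]
7 → replaces 17 → [3, 7, 7, 17]
5 → replaces 7 → [3, 5, 7, 17]
6 → replaces 7 → [3, 5, 6, 17]
11 → replaces 17 → [3, 5, 6, 11]
Four tails, so the longest non-decreasing subsequence has length 4 (e.g. 12, 17, 17, 17).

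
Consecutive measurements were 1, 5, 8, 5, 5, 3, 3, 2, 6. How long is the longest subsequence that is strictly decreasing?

Let dp[i] be the longest strictly decreasing subsequence ending at i:
i:     1 2 3 4 5 6 7 8 9
a[i]:  1 5 8 5 5 3 3 2 6
dp:    1 1 1 2 2 3 3 4 2
Maximum is 4.

4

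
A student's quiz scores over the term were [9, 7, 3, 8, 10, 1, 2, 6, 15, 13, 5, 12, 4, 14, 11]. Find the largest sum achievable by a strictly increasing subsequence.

Let S[i] be the best sum of a strictly increasing subsequence ending at i:
i:      1  2  3  4  5  6  7  8  9 10 11 12 13 14 15
a[i]:   9  7  3  8 10  1  2  6 15 13  5 12  4 14 11
S:      9  7  3 15 25  1  3  9 40 38  8 37  7 52 36
Maximum is 52 (e.g. 7 + 8 + 10 + 13 + 14).

52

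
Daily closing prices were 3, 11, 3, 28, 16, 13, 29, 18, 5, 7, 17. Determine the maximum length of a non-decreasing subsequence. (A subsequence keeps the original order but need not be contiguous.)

5

Track the smallest tail for each achievable length (allowing ties):
3 → extends → [3]
11 → extends → [3, 11]
3 → replaces 11 → [3, 3]
28 → extends → [3, 3, 28]
16 → replaces 28 → [3, 3, 16]
13 → replaces 16 → [3, 3, 13]
29 → extends → [3, 3, 13, 29]
18 → replaces 29 → [3, 3, 13, 18]
5 → replaces 13 → [3, 3, 5, 18]
7 → replaces 18 → [3, 3, 5, 7]
17 → extends → [3, 3, 5, 7, 17]
Five tails, so the longest non-decreasing subsequence has length 5 (e.g. 3, 3, 5, 7, 17).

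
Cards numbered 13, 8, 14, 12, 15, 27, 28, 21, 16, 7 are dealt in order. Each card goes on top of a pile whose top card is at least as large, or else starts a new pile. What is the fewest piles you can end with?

Place each on the leftmost legal pile:
13 → new pile 1 (tops now [13])
8 → pile 1 (tops now [8])
14 → new pile 2 (tops now [8, 14])
12 → pile 2 (tops now [8, 12])
15 → new pile 3 (tops now [8, 12, 15])
27 → new pile 4 (tops now [8, 12, 15, 27])
28 → new pile 5 (tops now [8, 12, 15, 27, 28])
21 → pile 4 (tops now [8, 12, 15, 21, 28])
16 → pile 4 (tops now [8, 12, 15, 16, 28])
7 → pile 1 (tops now [7, 12, 15, 16, 28])
Five piles.

5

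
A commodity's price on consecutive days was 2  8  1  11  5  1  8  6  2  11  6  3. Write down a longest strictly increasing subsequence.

2, 5, 8, 11

Patience tails give the LIS length; then backtrack through the dp parents:
2 → extends → [2]
8 → extends → [2, 8]
1 → replaces 2 → [1, 8]
11 → extends → [1, 8, 11]
5 → replaces 8 → [1, 5, 11]
1 → already a tail → [1, 5, 11]
8 → replaces 11 → [1, 5, 8]
6 → replaces 8 → [1, 5, 6]
2 → replaces 5 → [1, 2, 6]
11 → extends → [1, 2, 6, 11]
6 → already a tail → [1, 2, 6, 11]
3 → replaces 6 → [1, 2, 3, 11]
Length 4; one witness is 2, 5, 8, 11.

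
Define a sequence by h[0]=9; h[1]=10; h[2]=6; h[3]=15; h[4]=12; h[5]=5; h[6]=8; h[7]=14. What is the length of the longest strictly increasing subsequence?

4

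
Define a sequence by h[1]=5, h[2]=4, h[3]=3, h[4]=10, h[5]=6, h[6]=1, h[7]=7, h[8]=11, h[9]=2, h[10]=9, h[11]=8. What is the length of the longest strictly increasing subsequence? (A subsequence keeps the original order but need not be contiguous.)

Let dp[i] be the length of the longest such subsequence ending at index i:
i:      1  2  3  4  5  6  7  8  9 10 11
h[i]:   5  4  3 10  6  1  7 11  2  9  8
dp:     1  1  1  2  2  1  3  4  2  4  4
Maximum dp value is 4.

4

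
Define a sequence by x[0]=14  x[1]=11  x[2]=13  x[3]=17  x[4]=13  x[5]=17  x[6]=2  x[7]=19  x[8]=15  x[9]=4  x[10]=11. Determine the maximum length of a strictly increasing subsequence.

Let dp[i] be the length of the longest such subsequence ending at index i:
i:      0  1  2  3  4  5  6  7  8  9 10
x[i]:  14 11 13 17 13 17  2 19 15  4 11
dp:     1  1  2  3  2  3  1  4  3  2  3
Maximum dp value is 4.

4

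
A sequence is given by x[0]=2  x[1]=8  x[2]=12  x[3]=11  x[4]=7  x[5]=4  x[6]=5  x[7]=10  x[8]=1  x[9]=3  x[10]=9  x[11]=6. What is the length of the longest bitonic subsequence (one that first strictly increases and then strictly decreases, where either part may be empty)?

inc[i] = longest strictly increasing subsequence ending at i; dec[i] = longest strictly decreasing subsequence starting at i:
i:      0  1  2  3  4  5  6  7  8  9 10 11
x[i]:   2  8 12 11  7  4  5 10  1  3  9  6
inc:    1  2  3  3  2  2  3  4  1  2  4  4
dec:    2  4  5  4  3  2  2  3  1  1  2  1
Best peak at i=2 (value 12): inc=3, dec=5, length 3+5−1 = 7.

7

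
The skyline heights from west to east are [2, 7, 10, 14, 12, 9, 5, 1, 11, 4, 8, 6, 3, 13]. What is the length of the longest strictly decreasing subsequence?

6

Negate each value so 'decreasing' becomes 'increasing', then run patience tails on the negated sequence:
-2 → extends → [-2]
-7 → replaces -2 → [-7]
-10 → replaces -7 → [-10]
-14 → replaces -10 → [-14]
-12 → extends → [-14, -12]
-9 → extends → [-14, -12, -9]
-5 → extends → [-14, -12, -9, -5]
-1 → extends → [-14, -12, -9, -5, -1]
-11 → replaces -9 → [-14, -12, -11, -5, -1]
-4 → replaces -1 → [-14, -12, -11, -5, -4]
-8 → replaces -5 → [-14, -12, -11, -8, -4]
-6 → replaces -4 → [-14, -12, -11, -8, -6]
-3 → extends → [-14, -12, -11, -8, -6, -3]
-13 → replaces -12 → [-14, -13, -11, -8, -6, -3]
Six tails, so the longest strictly decreasing subsequence of the original has length 6.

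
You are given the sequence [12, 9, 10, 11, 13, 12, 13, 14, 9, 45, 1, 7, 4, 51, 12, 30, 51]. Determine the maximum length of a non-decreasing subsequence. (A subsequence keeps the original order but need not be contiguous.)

9

Track the smallest tail for each achievable length (allowing ties):
12 → extends → [12]
9 → replaces 12 → [9]
10 → extends → [9, 10]
11 → extends → [9, 10, 11]
13 → extends → [9, 10, 11, 13]
12 → replaces 13 → [9, 10, 11, 12]
13 → extends → [9, 10, 11, 12, 13]
14 → extends → [9, 10, 11, 12, 13, 14]
9 → replaces 10 → [9, 9, 11, 12, 13, 14]
45 → extends → [9, 9, 11, 12, 13, 14, 45]
1 → replaces 9 → [1, 9, 11, 12, 13, 14, 45]
7 → replaces 9 → [1, 7, 11, 12, 13, 14, 45]
4 → replaces 7 → [1, 4, 11, 12, 13, 14, 45]
51 → extends → [1, 4, 11, 12, 13, 14, 45, 51]
12 → replaces 13 → [1, 4, 11, 12, 12, 14, 45, 51]
30 → replaces 45 → [1, 4, 11, 12, 12, 14, 30, 51]
51 → extends → [1, 4, 11, 12, 12, 14, 30, 51, 51]
Nine tails, so the longest non-decreasing subsequence has length 9 (e.g. 9, 10, 11, 13, 13, 14, 45, 51, 51).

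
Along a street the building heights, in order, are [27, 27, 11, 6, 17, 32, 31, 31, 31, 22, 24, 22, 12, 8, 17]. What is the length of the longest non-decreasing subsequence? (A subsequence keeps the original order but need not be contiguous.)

5

Track the smallest tail for each achievable length (allowing ties):
27 → extends → [27]
27 → extends → [27, 27]
11 → replaces 27 → [11, 27]
6 → replaces 11 → [6, 27]
17 → replaces 27 → [6, 17]
32 → extends → [6, 17, 32]
31 → replaces 32 → [6, 17, 31]
31 → extends → [6, 17, 31, 31]
31 → extends → [6, 17, 31, 31, 31]
22 → replaces 31 → [6, 17, 22, 31, 31]
24 → replaces 31 → [6, 17, 22, 24, 31]
22 → replaces 24 → [6, 17, 22, 22, 31]
12 → replaces 17 → [6, 12, 22, 22, 31]
8 → replaces 12 → [6, 8, 22, 22, 31]
17 → replaces 22 → [6, 8, 17, 22, 31]
Five tails, so the longest non-decreasing subsequence has length 5 (e.g. 27, 27, 31, 31, 31).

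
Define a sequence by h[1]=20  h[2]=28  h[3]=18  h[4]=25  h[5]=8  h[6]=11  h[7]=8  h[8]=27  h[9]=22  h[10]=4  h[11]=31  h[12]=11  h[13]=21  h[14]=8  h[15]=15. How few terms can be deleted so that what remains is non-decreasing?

11

Fewest deletions = n − (longest non-decreasing subsequence).
Patience tails:
20 → extends → [20]
28 → extends → [20, 28]
18 → replaces 20 → [18, 28]
25 → replaces 28 → [18, 25]
8 → replaces 18 → [8, 25]
11 → replaces 25 → [8, 11]
8 → replaces 11 → [8, 8]
27 → extends → [8, 8, 27]
22 → replaces 27 → [8, 8, 22]
4 → replaces 8 → [4, 8, 22]
31 → extends → [4, 8, 22, 31]
11 → replaces 22 → [4, 8, 11, 31]
21 → replaces 31 → [4, 8, 11, 21]
8 → replaces 11 → [4, 8, 8, 21]
15 → replaces 21 → [4, 8, 8, 15]
Longest non-decreasing subsequence has length 4, so deletions = 15 − 4 = 11.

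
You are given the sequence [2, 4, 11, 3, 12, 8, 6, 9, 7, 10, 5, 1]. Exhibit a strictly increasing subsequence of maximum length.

Patience tails give the LIS length; then backtrack through the dp parents:
2 → extends → [2]
4 → extends → [2, 4]
11 → extends → [2, 4, 11]
3 → replaces 4 → [2, 3, 11]
12 → extends → [2, 3, 11, 12]
8 → replaces 11 → [2, 3, 8, 12]
6 → replaces 8 → [2, 3, 6, 12]
9 → replaces 12 → [2, 3, 6, 9]
7 → replaces 9 → [2, 3, 6, 7]
10 → extends → [2, 3, 6, 7, 10]
5 → replaces 6 → [2, 3, 5, 7, 10]
1 → replaces 2 → [1, 3, 5, 7, 10]
Length 5; one witness is 2, 4, 8, 9, 10.

2, 4, 8, 9, 10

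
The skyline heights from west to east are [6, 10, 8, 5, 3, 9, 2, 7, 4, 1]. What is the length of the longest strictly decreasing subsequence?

6

Negate each value so 'decreasing' becomes 'increasing', then run patience tails on the negated sequence:
-6 → extends → [-6]
-10 → replaces -6 → [-10]
-8 → extends → [-10, -8]
-5 → extends → [-10, -8, -5]
-3 → extends → [-10, -8, -5, -3]
-9 → replaces -8 → [-10, -9, -5, -3]
-2 → extends → [-10, -9, -5, -3, -2]
-7 → replaces -5 → [-10, -9, -7, -3, -2]
-4 → replaces -3 → [-10, -9, -7, -4, -2]
-1 → extends → [-10, -9, -7, -4, -2, -1]
Six tails, so the longest strictly decreasing subsequence of the original has length 6.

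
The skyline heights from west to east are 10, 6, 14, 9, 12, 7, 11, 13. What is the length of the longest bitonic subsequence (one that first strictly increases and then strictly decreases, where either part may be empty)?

inc[i] = longest strictly increasing subsequence ending at i; dec[i] = longest strictly decreasing subsequence starting at i:
i:      1  2  3  4  5  6  7  8
a[i]:  10  6 14  9 12  7 11 13
inc:    1  1  2  2  3  2  3  4
dec:    3  1  3  2  2  1  1  1
Best peak at i=3 (value 14): inc=2, dec=3, length 2+3−1 = 4.

4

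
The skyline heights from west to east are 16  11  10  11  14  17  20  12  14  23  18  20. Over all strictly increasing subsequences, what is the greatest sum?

Let S[i] be the best sum of a strictly increasing subsequence ending at i:
i:      1  2  3  4  5  6  7  8  9 10 11 12
a[i]:  16 11 10 11 14 17 20 12 14 23 18 20
S:     16 11 10 21 35 52 72 33 47 95 70 90
Maximum is 95 (e.g. 10 + 11 + 14 + 17 + 20 + 23).

95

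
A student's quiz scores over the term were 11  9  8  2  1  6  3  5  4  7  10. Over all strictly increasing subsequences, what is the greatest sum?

Let S[i] be the best sum of a strictly increasing subsequence ending at i:
i:      1  2  3  4  5  6  7  8  9 10 11
a[i]:  11  9  8  2  1  6  3  5  4  7 10
S:     11  9  8  2  1  8  5 10  9 17 27
Maximum is 27 (e.g. 2 + 3 + 5 + 7 + 10).

27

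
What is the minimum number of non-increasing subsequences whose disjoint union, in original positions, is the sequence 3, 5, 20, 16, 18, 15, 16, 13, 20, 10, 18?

5

Place each on the leftmost legal pile:
3 → new pile 1 (tops now [3])
5 → new pile 2 (tops now [3, 5])
20 → new pile 3 (tops now [3, 5, 20])
16 → pile 3 (tops now [3, 5, 16])
18 → new pile 4 (tops now [3, 5, 16, 18])
15 → pile 3 (tops now [3, 5, 15, 18])
16 → pile 4 (tops now [3, 5, 15, 16])
13 → pile 3 (tops now [3, 5, 13, 16])
20 → new pile 5 (tops now [3, 5, 13, 16, 20])
10 → pile 3 (tops now [3, 5, 10, 16, 20])
18 → pile 5 (tops now [3, 5, 10, 16, 18])
Five piles.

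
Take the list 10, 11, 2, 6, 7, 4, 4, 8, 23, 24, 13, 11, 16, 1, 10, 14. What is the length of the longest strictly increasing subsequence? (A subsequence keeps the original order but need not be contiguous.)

6

Track the smallest tail for each achievable length (strict):
10 → extends → [10]
11 → extends → [10, 11]
2 → replaces 10 → [2, 11]
6 → replaces 11 → [2, 6]
7 → extends → [2, 6, 7]
4 → replaces 6 → [2, 4, 7]
4 → already a tail → [2, 4, 7]
8 → extends → [2, 4, 7, 8]
23 → extends → [2, 4, 7, 8, 23]
24 → extends → [2, 4, 7, 8, 23, 24]
13 → replaces 23 → [2, 4, 7, 8, 13, 24]
11 → replaces 13 → [2, 4, 7, 8, 11, 24]
16 → replaces 24 → [2, 4, 7, 8, 11, 16]
1 → replaces 2 → [1, 4, 7, 8, 11, 16]
10 → replaces 11 → [1, 4, 7, 8, 10, 16]
14 → replaces 16 → [1, 4, 7, 8, 10, 14]
Six tails, so the longest strictly increasing subsequence has length 6 (e.g. 2, 6, 7, 8, 23, 24).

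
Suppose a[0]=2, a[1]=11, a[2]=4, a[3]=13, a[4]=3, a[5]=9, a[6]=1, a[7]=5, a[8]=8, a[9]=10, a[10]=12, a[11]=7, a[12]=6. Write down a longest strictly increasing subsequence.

Patience tails give the LIS length; then backtrack through the dp parents:
2 → extends → [2]
11 → extends → [2, 11]
4 → replaces 11 → [2, 4]
13 → extends → [2, 4, 13]
3 → replaces 4 → [2, 3, 13]
9 → replaces 13 → [2, 3, 9]
1 → replaces 2 → [1, 3, 9]
5 → replaces 9 → [1, 3, 5]
8 → extends → [1, 3, 5, 8]
10 → extends → [1, 3, 5, 8, 10]
12 → extends → [1, 3, 5, 8, 10, 12]
7 → replaces 8 → [1, 3, 5, 7, 10, 12]
6 → replaces 7 → [1, 3, 5, 6, 10, 12]
Length 6; one witness is 2, 4, 5, 8, 10, 12.

2, 4, 5, 8, 10, 12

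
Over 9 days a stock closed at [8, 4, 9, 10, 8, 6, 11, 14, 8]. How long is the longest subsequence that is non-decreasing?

Let dp[i] be the length of the longest such subsequence ending at index i:
i:      1  2  3  4  5  6  7  8  9
a[i]:   8  4  9 10  8  6 11 14  8
dp:     1  1  2  3  2  2  4  5  3
Maximum dp value is 5.

5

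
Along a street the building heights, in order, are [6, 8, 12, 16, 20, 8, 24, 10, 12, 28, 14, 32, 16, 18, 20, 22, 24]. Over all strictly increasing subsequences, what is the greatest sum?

150

Let S[i] be the best sum of a strictly increasing subsequence ending at i:
i:       1   2   3   4   5   6   7   8   9  10  11  12  13  14  15  16  17
a[i]:    6   8  12  16  20   8  24  10  12  28  14  32  16  18  20  22  24
S:       6  14  26  42  62  14  86  24  36 114  50 146  66  84 104 126 150
Maximum is 150 (e.g. 6 + 8 + 10 + 12 + 14 + 16 + 18 + 20 + 22 + 24).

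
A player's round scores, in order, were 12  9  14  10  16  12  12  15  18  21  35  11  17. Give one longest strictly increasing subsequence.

9, 10, 12, 15, 18, 21, 35

Patience tails give the LIS length; then backtrack through the dp parents:
12 → extends → [12]
9 → replaces 12 → [9]
14 → extends → [9, 14]
10 → replaces 14 → [9, 10]
16 → extends → [9, 10, 16]
12 → replaces 16 → [9, 10, 12]
12 → already a tail → [9, 10, 12]
15 → extends → [9, 10, 12, 15]
18 → extends → [9, 10, 12, 15, 18]
21 → extends → [9, 10, 12, 15, 18, 21]
35 → extends → [9, 10, 12, 15, 18, 21, 35]
11 → replaces 12 → [9, 10, 11, 15, 18, 21, 35]
17 → replaces 18 → [9, 10, 11, 15, 17, 21, 35]
Length 7; one witness is 9, 10, 12, 15, 18, 21, 35.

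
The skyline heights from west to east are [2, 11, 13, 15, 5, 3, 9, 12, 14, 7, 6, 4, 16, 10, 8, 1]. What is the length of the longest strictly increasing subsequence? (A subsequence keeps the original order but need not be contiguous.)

6

Let dp[i] be the length of the longest such subsequence ending at index i:
i:      1  2  3  4  5  6  7  8  9 10 11 12 13 14 15 16
a[i]:   2 11 13 15  5  3  9 12 14  7  6  4 16 10  8  1
dp:     1  2  3  4  2  2  3  4  5  3  3  3  6  4  4  1
Maximum dp value is 6.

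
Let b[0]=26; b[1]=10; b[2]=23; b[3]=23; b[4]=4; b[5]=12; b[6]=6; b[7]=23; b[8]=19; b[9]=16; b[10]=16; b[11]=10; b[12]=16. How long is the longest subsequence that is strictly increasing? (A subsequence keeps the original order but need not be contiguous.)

4

Track the smallest tail for each achievable length (strict):
26 → extends → [26]
10 → replaces 26 → [10]
23 → extends → [10, 23]
23 → already a tail → [10, 23]
4 → replaces 10 → [4, 23]
12 → replaces 23 → [4, 12]
6 → replaces 12 → [4, 6]
23 → extends → [4, 6, 23]
19 → replaces 23 → [4, 6, 19]
16 → replaces 19 → [4, 6, 16]
16 → already a tail → [4, 6, 16]
10 → replaces 16 → [4, 6, 10]
16 → extends → [4, 6, 10, 16]
Four tails, so the longest strictly increasing subsequence has length 4 (e.g. 4, 6, 10, 16).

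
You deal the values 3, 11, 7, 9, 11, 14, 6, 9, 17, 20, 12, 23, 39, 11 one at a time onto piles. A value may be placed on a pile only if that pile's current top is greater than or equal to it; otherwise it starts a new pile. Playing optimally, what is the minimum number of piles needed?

9

Place each on the leftmost legal pile:
3 → new pile 1 (tops now [3])
11 → new pile 2 (tops now [3, 11])
7 → pile 2 (tops now [3, 7])
9 → new pile 3 (tops now [3, 7, 9])
11 → new pile 4 (tops now [3, 7, 9, 11])
14 → new pile 5 (tops now [3, 7, 9, 11, 14])
6 → pile 2 (tops now [3, 6, 9, 11, 14])
9 → pile 3 (tops now [3, 6, 9, 11, 14])
17 → new pile 6 (tops now [3, 6, 9, 11, 14, 17])
20 → new pile 7 (tops now [3, 6, 9, 11, 14, 17, 20])
12 → pile 5 (tops now [3, 6, 9, 11, 12, 17, 20])
23 → new pile 8 (tops now [3, 6, 9, 11, 12, 17, 20, 23])
39 → new pile 9 (tops now [3, 6, 9, 11, 12, 17, 20, 23, 39])
11 → pile 4 (tops now [3, 6, 9, 11, 12, 17, 20, 23, 39])
Nine piles.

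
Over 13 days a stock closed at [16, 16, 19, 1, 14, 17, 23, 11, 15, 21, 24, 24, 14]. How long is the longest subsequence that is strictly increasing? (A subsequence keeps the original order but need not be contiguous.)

5

Track the smallest tail for each achievable length (strict):
16 → extends → [16]
16 → already a tail → [16]
19 → extends → [16, 19]
1 → replaces 16 → [1, 19]
14 → replaces 19 → [1, 14]
17 → extends → [1, 14, 17]
23 → extends → [1, 14, 17, 23]
11 → replaces 14 → [1, 11, 17, 23]
15 → replaces 17 → [1, 11, 15, 23]
21 → replaces 23 → [1, 11, 15, 21]
24 → extends → [1, 11, 15, 21, 24]
24 → already a tail → [1, 11, 15, 21, 24]
14 → replaces 15 → [1, 11, 14, 21, 24]
Five tails, so the longest strictly increasing subsequence has length 5 (e.g. 1, 14, 17, 23, 24).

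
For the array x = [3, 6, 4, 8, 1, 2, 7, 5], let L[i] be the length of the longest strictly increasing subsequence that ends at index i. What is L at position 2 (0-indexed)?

dp[i] = 1 + max{dp[j] : j<i, x[j]<x[i]} (or 1 if no such j):
i:     0 1 2 3 4 5 6 7
x[i]:  3 6 4 8 1 2 7 5
dp:    1 2 2 3 1 2 3 3
At index 2 the value is 2.

2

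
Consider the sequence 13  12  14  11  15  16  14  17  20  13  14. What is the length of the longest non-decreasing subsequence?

6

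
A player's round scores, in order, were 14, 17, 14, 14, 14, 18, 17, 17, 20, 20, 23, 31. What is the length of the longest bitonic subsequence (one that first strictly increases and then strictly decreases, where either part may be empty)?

inc[i] = longest strictly increasing subsequence ending at i; dec[i] = longest strictly decreasing subsequence starting at i:
i:      1  2  3  4  5  6  7  8  9 10 11 12
a[i]:  14 17 14 14 14 18 17 17 20 20 23 31
inc:    1  2  1  1  1  3  2  2  4  4  5  6
dec:    1  2  1  1  1  2  1  1  1  1  1  1
Best peak at i=12 (value 31): inc=6, dec=1, length 6+1−1 = 6.

6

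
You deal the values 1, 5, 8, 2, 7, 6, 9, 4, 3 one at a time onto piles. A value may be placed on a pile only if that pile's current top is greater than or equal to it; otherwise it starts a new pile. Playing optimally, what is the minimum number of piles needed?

Place each on the leftmost legal pile:
1 → new pile 1 (tops now [1])
5 → new pile 2 (tops now [1, 5])
8 → new pile 3 (tops now [1, 5, 8])
2 → pile 2 (tops now [1, 2, 8])
7 → pile 3 (tops now [1, 2, 7])
6 → pile 3 (tops now [1, 2, 6])
9 → new pile 4 (tops now [1, 2, 6, 9])
4 → pile 3 (tops now [1, 2, 4, 9])
3 → pile 3 (tops now [1, 2, 3, 9])
Four piles.

4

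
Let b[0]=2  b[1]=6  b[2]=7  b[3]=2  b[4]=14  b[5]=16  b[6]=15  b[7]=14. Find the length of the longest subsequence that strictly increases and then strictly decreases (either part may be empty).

7

inc[i] = longest strictly increasing subsequence ending at i; dec[i] = longest strictly decreasing subsequence starting at i:
i:      0  1  2  3  4  5  6  7
b[i]:   2  6  7  2 14 16 15 14
inc:    1  2  3  1  4  5  5  4
dec:    1  2  2  1  1  3  2  1
Best peak at i=5 (value 16): inc=5, dec=3, length 5+3−1 = 7.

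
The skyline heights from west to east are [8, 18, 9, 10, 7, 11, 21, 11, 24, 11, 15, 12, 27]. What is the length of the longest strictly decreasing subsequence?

Negate each value so 'decreasing' becomes 'increasing', then run patience tails on the negated sequence:
-8 → extends → [-8]
-18 → replaces -8 → [-18]
-9 → extends → [-18, -9]
-10 → replaces -9 → [-18, -10]
-7 → extends → [-18, -10, -7]
-11 → replaces -10 → [-18, -11, -7]
-21 → replaces -18 → [-21, -11, -7]
-11 → already a tail → [-21, -11, -7]
-24 → replaces -21 → [-24, -11, -7]
-11 → already a tail → [-24, -11, -7]
-15 → replaces -11 → [-24, -15, -7]
-12 → replaces -7 → [-24, -15, -12]
-27 → replaces -24 → [-27, -15, -12]
Three tails, so the longest strictly decreasing subsequence of the original has length 3.

3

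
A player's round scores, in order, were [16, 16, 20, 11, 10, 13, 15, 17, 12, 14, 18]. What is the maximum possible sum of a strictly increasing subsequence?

74

Let S[i] be the best sum of a strictly increasing subsequence ending at i:
i:      1  2  3  4  5  6  7  8  9 10 11
a[i]:  16 16 20 11 10 13 15 17 12 14 18
S:     16 16 36 11 10 24 39 56 23 38 74
Maximum is 74 (e.g. 11 + 13 + 15 + 17 + 18).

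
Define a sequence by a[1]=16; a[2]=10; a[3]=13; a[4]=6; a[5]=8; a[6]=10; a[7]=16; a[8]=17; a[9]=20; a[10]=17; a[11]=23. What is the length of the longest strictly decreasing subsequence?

3

Let dp[i] be the longest strictly decreasing subsequence ending at i:
i:      1  2  3  4  5  6  7  8  9 10 11
a[i]:  16 10 13  6  8 10 16 17 20 17 23
dp:     1  2  2  3  3  3  1  1  1  2  1
Maximum is 3.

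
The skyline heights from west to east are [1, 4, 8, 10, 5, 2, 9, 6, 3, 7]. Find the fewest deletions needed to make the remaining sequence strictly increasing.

5

Fewest deletions = n − (longest strictly increasing subsequence).
Patience tails:
1 → extends → [1]
4 → extends → [1, 4]
8 → extends → [1, 4, 8]
10 → extends → [1, 4, 8, 10]
5 → replaces 8 → [1, 4, 5, 10]
2 → replaces 4 → [1, 2, 5, 10]
9 → replaces 10 → [1, 2, 5, 9]
6 → replaces 9 → [1, 2, 5, 6]
3 → replaces 5 → [1, 2, 3, 6]
7 → extends → [1, 2, 3, 6, 7]
Longest strictly increasing subsequence has length 5, so deletions = 10 − 5 = 5.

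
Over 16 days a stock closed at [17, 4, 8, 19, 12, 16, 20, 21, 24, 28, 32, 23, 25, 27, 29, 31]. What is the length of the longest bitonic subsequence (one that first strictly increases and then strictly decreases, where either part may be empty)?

inc[i] = longest strictly increasing subsequence ending at i; dec[i] = longest strictly decreasing subsequence starting at i:
i:      1  2  3  4  5  6  7  8  9 10 11 12 13 14 15 16
a[i]:  17  4  8 19 12 16 20 21 24 28 32 23 25 27 29 31
inc:    1  1  2  3  3  4  5  6  7  8  9  7  8  9 10 11
dec:    2  1  1  2  1  1  1  1  2  2  2  1  1  1  1  1
Best peak at i=16 (value 31): inc=11, dec=1, length 11+1−1 = 11.

11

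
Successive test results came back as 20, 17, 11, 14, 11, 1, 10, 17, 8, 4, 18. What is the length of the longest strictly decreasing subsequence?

7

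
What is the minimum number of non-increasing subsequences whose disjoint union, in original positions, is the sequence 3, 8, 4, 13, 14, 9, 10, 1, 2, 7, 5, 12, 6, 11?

Place each on the leftmost legal pile:
3 → new pile 1 (tops now [3])
8 → new pile 2 (tops now [3, 8])
4 → pile 2 (tops now [3, 4])
13 → new pile 3 (tops now [3, 4, 13])
14 → new pile 4 (tops now [3, 4, 13, 14])
9 → pile 3 (tops now [3, 4, 9, 14])
10 → pile 4 (tops now [3, 4, 9, 10])
1 → pile 1 (tops now [1, 4, 9, 10])
2 → pile 2 (tops now [1, 2, 9, 10])
7 → pile 3 (tops now [1, 2, 7, 10])
5 → pile 3 (tops now [1, 2, 5, 10])
12 → new pile 5 (tops now [1, 2, 5, 10, 12])
6 → pile 4 (tops now [1, 2, 5, 6, 12])
11 → pile 5 (tops now [1, 2, 5, 6, 11])
Five piles.

5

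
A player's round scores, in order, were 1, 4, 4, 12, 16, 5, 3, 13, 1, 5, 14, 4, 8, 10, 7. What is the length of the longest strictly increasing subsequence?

Track the smallest tail for each achievable length (strict):
1 → extends → [1]
4 → extends → [1, 4]
4 → already a tail → [1, 4]
12 → extends → [1, 4, 12]
16 → extends → [1, 4, 12, 16]
5 → replaces 12 → [1, 4, 5, 16]
3 → replaces 4 → [1, 3, 5, 16]
13 → replaces 16 → [1, 3, 5, 13]
1 → already a tail → [1, 3, 5, 13]
5 → already a tail → [1, 3, 5, 13]
14 → extends → [1, 3, 5, 13, 14]
4 → replaces 5 → [1, 3, 4, 13, 14]
8 → replaces 13 → [1, 3, 4, 8, 14]
10 → replaces 14 → [1, 3, 4, 8, 10]
7 → replaces 8 → [1, 3, 4, 7, 10]
Five tails, so the longest strictly increasing subsequence has length 5 (e.g. 1, 4, 12, 13, 14).

5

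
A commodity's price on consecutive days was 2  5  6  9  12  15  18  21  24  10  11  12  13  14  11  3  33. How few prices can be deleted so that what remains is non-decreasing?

7

Fewest deletions = n − (longest non-decreasing subsequence).
i:      1  2  3  4  5  6  7  8  9 10 11 12 13 14 15 16 17
a[i]:   2  5  6  9 12 15 18 21 24 10 11 12 13 14 11  3 33
dp:     1  2  3  4  5  6  7  8  9  5  6  7  8  9  7  2 10
max dp = 10, so deletions = 17 − 10 = 7.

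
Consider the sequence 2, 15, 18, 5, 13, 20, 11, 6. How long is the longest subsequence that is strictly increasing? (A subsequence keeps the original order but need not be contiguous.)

Track the smallest tail for each achievable length (strict):
2 → extends → [2]
15 → extends → [2, 15]
18 → extends → [2, 15, 18]
5 → replaces 15 → [2, 5, 18]
13 → replaces 18 → [2, 5, 13]
20 → extends → [2, 5, 13, 20]
11 → replaces 13 → [2, 5, 11, 20]
6 → replaces 11 → [2, 5, 6, 20]
Four tails, so the longest strictly increasing subsequence has length 4 (e.g. 2, 15, 18, 20).

4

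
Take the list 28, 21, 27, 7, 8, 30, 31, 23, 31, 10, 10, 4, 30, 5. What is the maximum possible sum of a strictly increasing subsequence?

Let S[i] be the best sum of a strictly increasing subsequence ending at i:
i:       1   2   3   4   5   6   7   8   9  10  11  12  13  14
a[i]:   28  21  27   7   8  30  31  23  31  10  10   4  30   5
S:      28  21  48   7  15  78 109  44 109  25  25   4  78   9
Maximum is 109 (e.g. 21 + 27 + 30 + 31).

109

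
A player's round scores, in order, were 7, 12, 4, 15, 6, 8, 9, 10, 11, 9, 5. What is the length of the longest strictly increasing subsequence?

Let dp[i] be the length of the longest such subsequence ending at index i:
i:      1  2  3  4  5  6  7  8  9 10 11
a[i]:   7 12  4 15  6  8  9 10 11  9  5
dp:     1  2  1  3  2  3  4  5  6  4  2
Maximum dp value is 6.

6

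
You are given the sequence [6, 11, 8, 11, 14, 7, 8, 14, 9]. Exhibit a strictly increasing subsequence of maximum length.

6, 8, 11, 14

Patience tails give the LIS length; then backtrack through the dp parents:
6 → extends → [6]
11 → extends → [6, 11]
8 → replaces 11 → [6, 8]
11 → extends → [6, 8, 11]
14 → extends → [6, 8, 11, 14]
7 → replaces 8 → [6, 7, 11, 14]
8 → replaces 11 → [6, 7, 8, 14]
14 → already a tail → [6, 7, 8, 14]
9 → replaces 14 → [6, 7, 8, 9]
Length 4; one witness is 6, 8, 11, 14.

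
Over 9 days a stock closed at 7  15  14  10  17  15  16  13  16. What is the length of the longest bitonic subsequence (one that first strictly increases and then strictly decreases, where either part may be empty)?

inc[i] = longest strictly increasing subsequence ending at i; dec[i] = longest strictly decreasing subsequence starting at i:
i:      1  2  3  4  5  6  7  8  9
a[i]:   7 15 14 10 17 15 16 13 16
inc:    1  2  2  2  3  3  4  3  4
dec:    1  3  2  1  3  2  2  1  1
Best peak at i=5 (value 17): inc=3, dec=3, length 3+3−1 = 5.

5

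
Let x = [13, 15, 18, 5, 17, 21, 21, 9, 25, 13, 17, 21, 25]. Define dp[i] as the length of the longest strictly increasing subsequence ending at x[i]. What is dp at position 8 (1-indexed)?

2

dp[i] = 1 + max{dp[j] : j<i, x[j]<x[i]} (or 1 if no such j):
i:      1  2  3  4  5  6  7  8  9 10 11 12 13
x[i]:  13 15 18  5 17 21 21  9 25 13 17 21 25
dp:     1  2  3  1  3  4  4  2  5  3  4  5  6
At index 8 the value is 2.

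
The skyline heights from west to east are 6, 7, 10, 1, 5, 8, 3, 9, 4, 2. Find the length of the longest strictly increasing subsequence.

Track the smallest tail for each achievable length (strict):
6 → extends → [6]
7 → extends → [6, 7]
10 → extends → [6, 7, 10]
1 → replaces 6 → [1, 7, 10]
5 → replaces 7 → [1, 5, 10]
8 → replaces 10 → [1, 5, 8]
3 → replaces 5 → [1, 3, 8]
9 → extends → [1, 3, 8, 9]
4 → replaces 8 → [1, 3, 4, 9]
2 → replaces 3 → [1, 2, 4, 9]
Four tails, so the longest strictly increasing subsequence has length 4 (e.g. 6, 7, 8, 9).

4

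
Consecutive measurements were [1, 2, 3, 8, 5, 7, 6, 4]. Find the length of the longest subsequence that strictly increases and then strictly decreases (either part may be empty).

inc[i] = longest strictly increasing subsequence ending at i; dec[i] = longest strictly decreasing subsequence starting at i:
i:     1 2 3 4 5 6 7 8
a[i]:  1 2 3 8 5 7 6 4
inc:   1 2 3 4 4 5 5 4
dec:   1 1 1 4 2 3 2 1
Best peak at i=4 (value 8): inc=4, dec=4, length 4+4−1 = 7.

7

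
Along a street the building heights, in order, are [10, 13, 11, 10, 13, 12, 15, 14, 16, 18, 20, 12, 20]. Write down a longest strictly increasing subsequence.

Patience tails give the LIS length; then backtrack through the dp parents:
10 → extends → [10]
13 → extends → [10, 13]
11 → replaces 13 → [10, 11]
10 → already a tail → [10, 11]
13 → extends → [10, 11, 13]
12 → replaces 13 → [10, 11, 12]
15 → extends → [10, 11, 12, 15]
14 → replaces 15 → [10, 11, 12, 14]
16 → extends → [10, 11, 12, 14, 16]
18 → extends → [10, 11, 12, 14, 16, 18]
20 → extends → [10, 11, 12, 14, 16, 18, 20]
12 → already a tail → [10, 11, 12, 14, 16, 18, 20]
20 → already a tail → [10, 11, 12, 14, 16, 18, 20]
Length 7; one witness is 10, 11, 13, 15, 16, 18, 20.

10, 11, 13, 15, 16, 18, 20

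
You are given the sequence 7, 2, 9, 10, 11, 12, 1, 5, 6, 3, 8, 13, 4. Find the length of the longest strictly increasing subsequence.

6

Let dp[i] be the length of the longest such subsequence ending at index i:
i:      1  2  3  4  5  6  7  8  9 10 11 12 13
a[i]:   7  2  9 10 11 12  1  5  6  3  8 13  4
dp:     1  1  2  3  4  5  1  2  3  2  4  6  3
Maximum dp value is 6.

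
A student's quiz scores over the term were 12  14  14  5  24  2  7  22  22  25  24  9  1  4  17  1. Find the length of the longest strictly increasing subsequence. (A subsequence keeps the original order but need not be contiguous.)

Track the smallest tail for each achievable length (strict):
12 → extends → [12]
14 → extends → [12, 14]
14 → already a tail → [12, 14]
5 → replaces 12 → [5, 14]
24 → extends → [5, 14, 24]
2 → replaces 5 → [2, 14, 24]
7 → replaces 14 → [2, 7, 24]
22 → replaces 24 → [2, 7, 22]
22 → already a tail → [2, 7, 22]
25 → extends → [2, 7, 22, 25]
24 → replaces 25 → [2, 7, 22, 24]
9 → replaces 22 → [2, 7, 9, 24]
1 → replaces 2 → [1, 7, 9, 24]
4 → replaces 7 → [1, 4, 9, 24]
17 → replaces 24 → [1, 4, 9, 17]
1 → already a tail → [1, 4, 9, 17]
Four tails, so the longest strictly increasing subsequence has length 4 (e.g. 12, 14, 24, 25).

4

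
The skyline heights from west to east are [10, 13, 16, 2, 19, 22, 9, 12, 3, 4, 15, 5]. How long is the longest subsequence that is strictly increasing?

Track the smallest tail for each achievable length (strict):
10 → extends → [10]
13 → extends → [10, 13]
16 → extends → [10, 13, 16]
2 → replaces 10 → [2, 13, 16]
19 → extends → [2, 13, 16, 19]
22 → extends → [2, 13, 16, 19, 22]
9 → replaces 13 → [2, 9, 16, 19, 22]
12 → replaces 16 → [2, 9, 12, 19, 22]
3 → replaces 9 → [2, 3, 12, 19, 22]
4 → replaces 12 → [2, 3, 4, 19, 22]
15 → replaces 19 → [2, 3, 4, 15, 22]
5 → replaces 15 → [2, 3, 4, 5, 22]
Five tails, so the longest strictly increasing subsequence has length 5 (e.g. 10, 13, 16, 19, 22).

5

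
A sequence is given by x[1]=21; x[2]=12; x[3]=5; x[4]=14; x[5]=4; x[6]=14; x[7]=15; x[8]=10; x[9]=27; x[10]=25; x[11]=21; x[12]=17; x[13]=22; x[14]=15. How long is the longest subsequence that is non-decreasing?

6

Track the smallest tail for each achievable length (allowing ties):
21 → extends → [21]
12 → replaces 21 → [12]
5 → replaces 12 → [5]
14 → extends → [5, 14]
4 → replaces 5 → [4, 14]
14 → extends → [4, 14, 14]
15 → extends → [4, 14, 14, 15]
10 → replaces 14 → [4, 10, 14, 15]
27 → extends → [4, 10, 14, 15, 27]
25 → replaces 27 → [4, 10, 14, 15, 25]
21 → replaces 25 → [4, 10, 14, 15, 21]
17 → replaces 21 → [4, 10, 14, 15, 17]
22 → extends → [4, 10, 14, 15, 17, 22]
15 → replaces 17 → [4, 10, 14, 15, 15, 22]
Six tails, so the longest non-decreasing subsequence has length 6 (e.g. 12, 14, 14, 15, 21, 22).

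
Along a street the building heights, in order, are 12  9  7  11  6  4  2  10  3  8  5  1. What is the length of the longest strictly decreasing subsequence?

7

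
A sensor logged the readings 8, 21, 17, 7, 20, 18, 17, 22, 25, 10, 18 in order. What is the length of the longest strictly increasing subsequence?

5

Let dp[i] be the length of the longest such subsequence ending at index i:
i:      1  2  3  4  5  6  7  8  9 10 11
a[i]:   8 21 17  7 20 18 17 22 25 10 18
dp:     1  2  2  1  3  3  2  4  5  2  3
Maximum dp value is 5.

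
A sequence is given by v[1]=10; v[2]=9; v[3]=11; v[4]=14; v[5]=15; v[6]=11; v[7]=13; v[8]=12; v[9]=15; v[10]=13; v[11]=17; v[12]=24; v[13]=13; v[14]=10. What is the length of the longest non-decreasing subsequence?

7

Let dp[i] be the length of the longest such subsequence ending at index i:
i:      1  2  3  4  5  6  7  8  9 10 11 12 13 14
v[i]:  10  9 11 14 15 11 13 12 15 13 17 24 13 10
dp:     1  1  2  3  4  3  4  4  5  5  6  7  6  2
Maximum dp value is 7.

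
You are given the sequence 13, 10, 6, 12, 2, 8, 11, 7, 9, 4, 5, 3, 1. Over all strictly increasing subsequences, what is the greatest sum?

Let S[i] be the best sum of a strictly increasing subsequence ending at i:
i:      1  2  3  4  5  6  7  8  9 10 11 12 13
a[i]:  13 10  6 12  2  8 11  7  9  4  5  3  1
S:     13 10  6 22  2 14 25 13 23  6 11  5  1
Maximum is 25 (e.g. 6 + 8 + 11).

25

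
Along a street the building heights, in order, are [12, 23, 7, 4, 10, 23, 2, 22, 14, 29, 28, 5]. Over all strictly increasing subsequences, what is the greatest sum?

69

Let S[i] be the best sum of a strictly increasing subsequence ending at i:
i:      1  2  3  4  5  6  7  8  9 10 11 12
a[i]:  12 23  7  4 10 23  2 22 14 29 28  5
S:     12 35  7  4 17 40  2 39 31 69 68  9
Maximum is 69 (e.g. 7 + 10 + 23 + 29).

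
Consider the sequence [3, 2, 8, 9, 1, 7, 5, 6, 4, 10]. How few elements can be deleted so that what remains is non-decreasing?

6

Fewest deletions = n − (longest non-decreasing subsequence).
Patience tails:
3 → extends → [3]
2 → replaces 3 → [2]
8 → extends → [2, 8]
9 → extends → [2, 8, 9]
1 → replaces 2 → [1, 8, 9]
7 → replaces 8 → [1, 7, 9]
5 → replaces 7 → [1, 5, 9]
6 → replaces 9 → [1, 5, 6]
4 → replaces 5 → [1, 4, 6]
10 → extends → [1, 4, 6, 10]
Longest non-decreasing subsequence has length 4, so deletions = 10 − 4 = 6.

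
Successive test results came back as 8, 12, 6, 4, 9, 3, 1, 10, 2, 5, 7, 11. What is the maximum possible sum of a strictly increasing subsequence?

Let S[i] be the best sum of a strictly increasing subsequence ending at i:
i:      1  2  3  4  5  6  7  8  9 10 11 12
a[i]:   8 12  6  4  9  3  1 10  2  5  7 11
S:      8 20  6  4 17  3  1 27  3  9 16 38
Maximum is 38 (e.g. 8 + 9 + 10 + 11).

38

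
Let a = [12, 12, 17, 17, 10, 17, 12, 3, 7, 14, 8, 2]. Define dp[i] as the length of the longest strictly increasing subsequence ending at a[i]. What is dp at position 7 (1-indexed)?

dp[i] = 1 + max{dp[j] : j<i, a[j]<a[i]} (or 1 if no such j):
i:      1  2  3  4  5  6  7  8  9 10 11 12
a[i]:  12 12 17 17 10 17 12  3  7 14  8  2
dp:     1  1  2  2  1  2  2  1  2  3  3  1
At index 7 the value is 2.

2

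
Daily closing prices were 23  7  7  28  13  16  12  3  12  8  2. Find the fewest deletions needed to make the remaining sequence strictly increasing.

8

Fewest deletions = n − (longest strictly increasing subsequence).
Patience tails:
23 → extends → [23]
7 → replaces 23 → [7]
7 → already a tail → [7]
28 → extends → [7, 28]
13 → replaces 28 → [7, 13]
16 → extends → [7, 13, 16]
12 → replaces 13 → [7, 12, 16]
3 → replaces 7 → [3, 12, 16]
12 → already a tail → [3, 12, 16]
8 → replaces 12 → [3, 8, 16]
2 → replaces 3 → [2, 8, 16]
Longest strictly increasing subsequence has length 3, so deletions = 11 − 3 = 8.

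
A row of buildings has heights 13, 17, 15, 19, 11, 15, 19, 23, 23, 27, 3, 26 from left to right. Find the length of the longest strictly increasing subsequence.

Let dp[i] be the length of the longest such subsequence ending at index i:
i:      1  2  3  4  5  6  7  8  9 10 11 12
a[i]:  13 17 15 19 11 15 19 23 23 27  3 26
dp:     1  2  2  3  1  2  3  4  4  5  1  5
Maximum dp value is 5.

5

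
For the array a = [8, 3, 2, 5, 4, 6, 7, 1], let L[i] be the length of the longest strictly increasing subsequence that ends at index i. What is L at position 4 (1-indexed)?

dp[i] = 1 + max{dp[j] : j<i, a[j]<a[i]} (or 1 if no such j):
i:     1 2 3 4 5 6 7 8
a[i]:  8 3 2 5 4 6 7 1
dp:    1 1 1 2 2 3 4 1
At index 4 the value is 2.

2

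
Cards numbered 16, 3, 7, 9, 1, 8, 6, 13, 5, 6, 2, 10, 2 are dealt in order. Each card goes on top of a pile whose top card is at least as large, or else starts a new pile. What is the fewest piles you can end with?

4

The minimum number of non-increasing subsequences covering a sequence equals the length of its longest strictly increasing subsequence.
LIS length is 4 (e.g. 3, 7, 9, 13), so 4 piles are needed.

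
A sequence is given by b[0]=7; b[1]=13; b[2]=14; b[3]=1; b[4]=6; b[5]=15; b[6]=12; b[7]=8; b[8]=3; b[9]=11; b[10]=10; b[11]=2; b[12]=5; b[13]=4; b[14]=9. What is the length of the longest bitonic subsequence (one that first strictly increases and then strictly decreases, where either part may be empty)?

9

inc[i] = longest strictly increasing subsequence ending at i; dec[i] = longest strictly decreasing subsequence starting at i:
i:      0  1  2  3  4  5  6  7  8  9 10 11 12 13 14
b[i]:   7 13 14  1  6 15 12  8  3 11 10  2  5  4  9
inc:    1  2  3  1  2  4  3  3  2  4  4  2  3  3  4
dec:    4  6  6  1  3  6  5  3  2  4  3  1  2  1  1
Best peak at i=5 (value 15): inc=4, dec=6, length 4+6−1 = 9.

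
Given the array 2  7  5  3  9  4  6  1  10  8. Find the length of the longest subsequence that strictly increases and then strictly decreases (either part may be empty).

inc[i] = longest strictly increasing subsequence ending at i; dec[i] = longest strictly decreasing subsequence starting at i:
i:      1  2  3  4  5  6  7  8  9 10
a[i]:   2  7  5  3  9  4  6  1 10  8
inc:    1  2  2  2  3  3  4  1  5  5
dec:    2  4  3  2  3  2  2  1  2  1
Best peak at i=9 (value 10): inc=5, dec=2, length 5+2−1 = 6.

6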